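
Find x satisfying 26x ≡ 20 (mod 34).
x ≡ 6 (mod 17)

gcd(26, 34) = 2, which divides 20, so solutions exist.
Divide through by 2: 13x ≡ 10 (mod 17).
Find 13^(-1) mod 17 by the extended Euclidean algorithm:
17 = 1 × 13 + 4  ⟹  4 = (1)·17 + (-1)·13
13 = 3 × 4 + 1  ⟹  1 = (-3)·17 + (4)·13
So (4)·13 ≡ 1 (mod 17), i.e. 13^(-1) ≡ 4 (mod 17).
x ≡ 4 × 10 = 40 ≡ 6 (mod 17).
Check: 26 × 6 = 156 ≡ 20 (mod 34).
x ≡ 6 (mod 17), giving 2 solutions mod 34.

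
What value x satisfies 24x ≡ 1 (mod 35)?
19

gcd(24, 35) = 1, so the inverse exists.
Extended Euclidean algorithm on (35, 24):
35 = 1 × 24 + 11  ⟹  11 = (1)·35 + (-1)·24
24 = 2 × 11 + 2  ⟹  2 = (-2)·35 + (3)·24
11 = 5 × 2 + 1  ⟹  1 = (11)·35 + (-16)·24
So (-16)·24 ≡ 1 (mod 35), i.e. 24^(-1) ≡ -16 ≡ 19 (mod 35).
Check: 24 × 19 = 456 ≡ 1 (mod 35)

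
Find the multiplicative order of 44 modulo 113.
8

113 is prime, so ord(44) divides φ(113) = 112.
Divisors of 112: 1, 2, 4, 7, 8, 14, 16, 28, 56, 112.
Repeated squaring: 44^1 ≡ 44, 44^2 ≡ 15, 44^4 ≡ 112, 44^8 ≡ 1, 44^16 ≡ 1, 44^32 ≡ 1, 44^64 ≡ 1 (mod 113).
Test 44^d mod 113 for each divisor d in increasing order:
44^1 ≡ 44
44^2 ≡ 15
44^4 ≡ 112
44^7 = 44^4·44^2·44^1 ≡ 18
44^8 ≡ 1  ← first divisor giving 1
The order is 8.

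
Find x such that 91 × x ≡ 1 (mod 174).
109

gcd(91, 174) = 1, so the inverse exists.
Extended Euclidean algorithm on (174, 91):
174 = 1 × 91 + 83  ⟹  83 = (1)·174 + (-1)·91
91 = 1 × 83 + 8  ⟹  8 = (-1)·174 + (2)·91
83 = 10 × 8 + 3  ⟹  3 = (11)·174 + (-21)·91
8 = 2 × 3 + 2  ⟹  2 = (-23)·174 + (44)·91
3 = 1 × 2 + 1  ⟹  1 = (34)·174 + (-65)·91
So (-65)·91 ≡ 1 (mod 174), i.e. 91^(-1) ≡ -65 ≡ 109 (mod 174).
Check: 91 × 109 = 9919 ≡ 1 (mod 174)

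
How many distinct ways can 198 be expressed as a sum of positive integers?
3345365983698

p(n) counts ways to write n as a sum of positive integers (order ignored).
Euler's pentagonal recurrence: p(k) = p(k-1) + p(k-2) - p(k-5) - p(k-7) + p(k-12) + p(k-15) - ... (offsets j(3j∓1)/2, signs ++--, p(0)=1, p(<0)=0).
DP table for k = 0..197: p(0)=1, p(1)=1, p(2)=2, p(3)=3, p(4)=5, p(5)=7, p(6)=11, p(7)=15, p(8)=22, p(9)=30, p(10)=42, p(11)=56, p(12)=77, p(13)=101, p(14)=135, p(15)=176, p(16)=231, p(17)=297, p(18)=385, p(19)=490, p(20)=627, p(21)=792, p(22)=1002, p(23)=1255, p(24)=1575, p(25)=1958, p(26)=2436, p(27)=3010, p(28)=3718, p(29)=4565, p(30)=5604, p(31)=6842, p(32)=8349, p(33)=10143, p(34)=12310, p(35)=14883, p(36)=17977, p(37)=21637, p(38)=26015, p(39)=31185, p(40)=37338, p(41)=44583, p(42)=53174, p(43)=63261, p(44)=75175, p(45)=89134, p(46)=105558, p(47)=124754, p(48)=147273, p(49)=173525, p(50)=204226, p(51)=239943, p(52)=281589, p(53)=329931, p(54)=386155, p(55)=451276, p(56)=526823, p(57)=614154, p(58)=715220, p(59)=831820, p(60)=966467, p(61)=1121505, p(62)=1300156, p(63)=1505499, p(64)=1741630, p(65)=2012558, p(66)=2323520, p(67)=2679689, p(68)=3087735, p(69)=3554345, p(70)=4087968, p(71)=4697205, p(72)=5392783, p(73)=6185689, p(74)=7089500, p(75)=8118264, p(76)=9289091, p(77)=10619863, p(78)=12132164, p(79)=13848650, p(80)=15796476, p(81)=18004327, p(82)=20506255, p(83)=23338469, p(84)=26543660, p(85)=30167357, p(86)=34262962, p(87)=38887673, p(88)=44108109, p(89)=49995925, p(90)=56634173, p(91)=64112359, p(92)=72533807, p(93)=82010177, p(94)=92669720, p(95)=104651419, p(96)=118114304, p(97)=133230930, p(98)=150198136, p(99)=169229875, p(100)=190569292, p(101)=214481126, p(102)=241265379, p(103)=271248950, p(104)=304801365, p(105)=342325709, p(106)=384276336, p(107)=431149389, p(108)=483502844, p(109)=541946240, p(110)=607163746, p(111)=679903203, p(112)=761002156, p(113)=851376628, p(114)=952050665, p(115)=1064144451, p(116)=1188908248, p(117)=1327710076, p(118)=1482074143, p(119)=1653668665, p(120)=1844349560, p(121)=2056148051, p(122)=2291320912, p(123)=2552338241, p(124)=2841940500, p(125)=3163127352, p(126)=3519222692, p(127)=3913864295, p(128)=4351078600, p(129)=4835271870, p(130)=5371315400, p(131)=5964539504, p(132)=6620830889, p(133)=7346629512, p(134)=8149040695, p(135)=9035836076, p(136)=10015581680, p(137)=11097645016, p(138)=12292341831, p(139)=13610949895, p(140)=15065878135, p(141)=16670689208, p(142)=18440293320, p(143)=20390982757, p(144)=22540654445, p(145)=24908858009, p(146)=27517052599, p(147)=30388671978, p(148)=33549419497, p(149)=37027355200, p(150)=40853235313, p(151)=45060624582, p(152)=49686288421, p(153)=54770336324, p(154)=60356673280, p(155)=66493182097, p(156)=73232243759, p(157)=80630964769, p(158)=88751778802, p(159)=97662728555, p(160)=107438159466, p(161)=118159068427, p(162)=129913904637, p(163)=142798995930, p(164)=156919475295, p(165)=172389800255, p(166)=189334822579, p(167)=207890420102, p(168)=228204732751, p(169)=250438925115, p(170)=274768617130, p(171)=301384802048, p(172)=330495499613, p(173)=362326859895, p(174)=397125074750, p(175)=435157697830, p(176)=476715857290, p(177)=522115831195, p(178)=571701605655, p(179)=625846753120, p(180)=684957390936, p(181)=749474411781, p(182)=819876908323, p(183)=896684817527, p(184)=980462880430, p(185)=1071823774337, p(186)=1171432692373, p(187)=1280011042268, p(188)=1398341745571, p(189)=1527273599625, p(190)=1667727404093, p(191)=1820701100652, p(192)=1987276856363, p(193)=2168627105469, p(194)=2366022741845, p(195)=2580840212973, p(196)=2814570987591, p(197)=3068829878530.
Final step: p(198) = p(197) + p(196) - p(193) - p(191) + p(186) + p(183) - p(176) - p(172) + p(163) + p(158) - p(147) - p(141) + p(128) + p(121) - p(106) - p(98) + p(81) + p(72) - p(53) - p(43) + p(22) + p(11)
= 3068829878530 + 2814570987591 - 2168627105469 - 1820701100652 + 1171432692373 + 896684817527 - 476715857290 - 330495499613 + 142798995930 + 88751778802 - 30388671978 - 16670689208 + 4351078600 + 2056148051 - 384276336 - 150198136 + 18004327 + 5392783 - 329931 - 63261 + 1002 + 56
= 3345365983698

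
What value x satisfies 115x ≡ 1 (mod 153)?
4

gcd(115, 153) = 1, so the inverse exists.
Extended Euclidean algorithm on (153, 115):
153 = 1 × 115 + 38  ⟹  38 = (1)·153 + (-1)·115
115 = 3 × 38 + 1  ⟹  1 = (-3)·153 + (4)·115
So (4)·115 ≡ 1 (mod 153), i.e. 115^(-1) ≡ 4 (mod 153).
Check: 115 × 4 = 460 ≡ 1 (mod 153)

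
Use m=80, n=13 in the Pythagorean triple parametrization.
(6231, 2080, 6569)

Euclid's formula: a = m² - n², b = 2mn, c = m² + n²
m = 80, n = 13
a = 80² - 13² = 6400 - 169 = 6231
b = 2 × 80 × 13 = 2080
c = 80² + 13² = 6400 + 169 = 6569
Verification: 6231² + 2080² = 38825361 + 4326400 = 43151761 = 6569² ✓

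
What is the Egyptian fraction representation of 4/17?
1/5 + 1/29 + 1/1233 + 1/3039345

Greedy algorithm:
4/17: ceiling(17/4) = 5, use 1/5
3/85: ceiling(85/3) = 29, use 1/29
2/2465: ceiling(2465/2) = 1233, use 1/1233
1/3039345: ceiling(3039345/1) = 3039345, use 1/3039345
Result: 4/17 = 1/5 + 1/29 + 1/1233 + 1/3039345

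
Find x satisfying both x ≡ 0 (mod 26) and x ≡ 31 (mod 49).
962

Using Chinese Remainder Theorem:
M = 26 × 49 = 1274
M1 = 49, M2 = 26
y1 = 49^(-1) mod 26 = 17
y2 = 26^(-1) mod 49 = 17
x = (0×49×17 + 31×26×17) mod 1274 = 962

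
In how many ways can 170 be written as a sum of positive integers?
274768617130

p(n) counts ways to write n as a sum of positive integers (order ignored).
Euler's pentagonal recurrence: p(k) = p(k-1) + p(k-2) - p(k-5) - p(k-7) + p(k-12) + p(k-15) - ... (offsets j(3j∓1)/2, signs ++--, p(0)=1, p(<0)=0).
DP table for k = 0..169: p(0)=1, p(1)=1, p(2)=2, p(3)=3, p(4)=5, p(5)=7, p(6)=11, p(7)=15, p(8)=22, p(9)=30, p(10)=42, p(11)=56, p(12)=77, p(13)=101, p(14)=135, p(15)=176, p(16)=231, p(17)=297, p(18)=385, p(19)=490, p(20)=627, p(21)=792, p(22)=1002, p(23)=1255, p(24)=1575, p(25)=1958, p(26)=2436, p(27)=3010, p(28)=3718, p(29)=4565, p(30)=5604, p(31)=6842, p(32)=8349, p(33)=10143, p(34)=12310, p(35)=14883, p(36)=17977, p(37)=21637, p(38)=26015, p(39)=31185, p(40)=37338, p(41)=44583, p(42)=53174, p(43)=63261, p(44)=75175, p(45)=89134, p(46)=105558, p(47)=124754, p(48)=147273, p(49)=173525, p(50)=204226, p(51)=239943, p(52)=281589, p(53)=329931, p(54)=386155, p(55)=451276, p(56)=526823, p(57)=614154, p(58)=715220, p(59)=831820, p(60)=966467, p(61)=1121505, p(62)=1300156, p(63)=1505499, p(64)=1741630, p(65)=2012558, p(66)=2323520, p(67)=2679689, p(68)=3087735, p(69)=3554345, p(70)=4087968, p(71)=4697205, p(72)=5392783, p(73)=6185689, p(74)=7089500, p(75)=8118264, p(76)=9289091, p(77)=10619863, p(78)=12132164, p(79)=13848650, p(80)=15796476, p(81)=18004327, p(82)=20506255, p(83)=23338469, p(84)=26543660, p(85)=30167357, p(86)=34262962, p(87)=38887673, p(88)=44108109, p(89)=49995925, p(90)=56634173, p(91)=64112359, p(92)=72533807, p(93)=82010177, p(94)=92669720, p(95)=104651419, p(96)=118114304, p(97)=133230930, p(98)=150198136, p(99)=169229875, p(100)=190569292, p(101)=214481126, p(102)=241265379, p(103)=271248950, p(104)=304801365, p(105)=342325709, p(106)=384276336, p(107)=431149389, p(108)=483502844, p(109)=541946240, p(110)=607163746, p(111)=679903203, p(112)=761002156, p(113)=851376628, p(114)=952050665, p(115)=1064144451, p(116)=1188908248, p(117)=1327710076, p(118)=1482074143, p(119)=1653668665, p(120)=1844349560, p(121)=2056148051, p(122)=2291320912, p(123)=2552338241, p(124)=2841940500, p(125)=3163127352, p(126)=3519222692, p(127)=3913864295, p(128)=4351078600, p(129)=4835271870, p(130)=5371315400, p(131)=5964539504, p(132)=6620830889, p(133)=7346629512, p(134)=8149040695, p(135)=9035836076, p(136)=10015581680, p(137)=11097645016, p(138)=12292341831, p(139)=13610949895, p(140)=15065878135, p(141)=16670689208, p(142)=18440293320, p(143)=20390982757, p(144)=22540654445, p(145)=24908858009, p(146)=27517052599, p(147)=30388671978, p(148)=33549419497, p(149)=37027355200, p(150)=40853235313, p(151)=45060624582, p(152)=49686288421, p(153)=54770336324, p(154)=60356673280, p(155)=66493182097, p(156)=73232243759, p(157)=80630964769, p(158)=88751778802, p(159)=97662728555, p(160)=107438159466, p(161)=118159068427, p(162)=129913904637, p(163)=142798995930, p(164)=156919475295, p(165)=172389800255, p(166)=189334822579, p(167)=207890420102, p(168)=228204732751, p(169)=250438925115.
Final step: p(170) = p(169) + p(168) - p(165) - p(163) + p(158) + p(155) - p(148) - p(144) + p(135) + p(130) - p(119) - p(113) + p(100) + p(93) - p(78) - p(70) + p(53) + p(44) - p(25) - p(15)
= 250438925115 + 228204732751 - 172389800255 - 142798995930 + 88751778802 + 66493182097 - 33549419497 - 22540654445 + 9035836076 + 5371315400 - 1653668665 - 851376628 + 190569292 + 82010177 - 12132164 - 4087968 + 329931 + 75175 - 1958 - 176
= 274768617130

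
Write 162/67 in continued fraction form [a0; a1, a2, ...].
[2; 2, 2, 1, 1, 5]

Euclidean algorithm steps:
162 = 2 × 67 + 28
67 = 2 × 28 + 11
28 = 2 × 11 + 6
11 = 1 × 6 + 5
6 = 1 × 5 + 1
5 = 5 × 1 + 0
Continued fraction: [2; 2, 2, 1, 1, 5]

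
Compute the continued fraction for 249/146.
[1; 1, 2, 2, 1, 1, 8]

Euclidean algorithm steps:
249 = 1 × 146 + 103
146 = 1 × 103 + 43
103 = 2 × 43 + 17
43 = 2 × 17 + 9
17 = 1 × 9 + 8
9 = 1 × 8 + 1
8 = 8 × 1 + 0
Continued fraction: [1; 1, 2, 2, 1, 1, 8]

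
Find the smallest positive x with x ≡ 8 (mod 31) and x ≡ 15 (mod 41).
876

Using Chinese Remainder Theorem:
M = 31 × 41 = 1271
M1 = 41, M2 = 31
y1 = 41^(-1) mod 31 = 28
y2 = 31^(-1) mod 41 = 4
x = (8×41×28 + 15×31×4) mod 1271 = 876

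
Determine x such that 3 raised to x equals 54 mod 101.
32

Baby-step giant-step with step n = ⌈√101⌉ = 11.
Baby steps 3^j mod 101 (j:value) for j=0..10: 0:1, 1:3, 2:9, 3:27, 4:81, 5:41, 6:22, 7:66, 8:97, 9:89, 10:65.
Giant-step multiplier: 3^(-11) ≡ 3^(100-11) = 3^89 ≡ 72 (mod 101).
Giant steps γ_i = 54·72^i mod 101: γ_0=54, γ_1=50, γ_2=65 (in table at j=10).
x = i·n + j = 2·11 + 10 = 32.
Check: 3^32 ≡ 54 (mod 101).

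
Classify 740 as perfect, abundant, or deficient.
abundant

Proper divisors of 740: sum = 1 + 2 + 4 + 5 + 10 + 20 + 37 + 74 + 148 + 185 + 370 = 856
Since 856 > 740, 740 is abundant.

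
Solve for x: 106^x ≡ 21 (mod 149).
51

Baby-step giant-step with step n = ⌈√149⌉ = 13.
Baby steps 106^j mod 149 (j:value) for j=0..12: 0:1, 1:106, 2:61, 3:59, 4:145, 5:23, 6:54, 7:62, 8:16, 9:57, 10:82, 11:50, 12:85.
Giant-step multiplier: 106^(-13) ≡ 106^(148-13) = 106^135 ≡ 66 (mod 149).
Giant steps γ_i = 21·66^i mod 149: γ_0=21, γ_1=45, γ_2=139, γ_3=85 (in table at j=12).
x = i·n + j = 3·13 + 12 = 51.
Check: 106^51 ≡ 21 (mod 149).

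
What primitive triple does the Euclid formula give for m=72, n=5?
(5159, 720, 5209)

Euclid's formula: a = m² - n², b = 2mn, c = m² + n²
m = 72, n = 5
a = 72² - 5² = 5184 - 25 = 5159
b = 2 × 72 × 5 = 720
c = 72² + 5² = 5184 + 25 = 5209
Verification: 5159² + 720² = 26615281 + 518400 = 27133681 = 5209² ✓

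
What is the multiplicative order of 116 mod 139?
23

139 is prime, so ord(116) divides φ(139) = 138.
Divisors of 138: 1, 2, 3, 6, 23, 46, 69, 138.
Repeated squaring: 116^1 ≡ 116, 116^2 ≡ 112, 116^4 ≡ 34, 116^8 ≡ 44, 116^16 ≡ 129, 116^32 ≡ 100, 116^64 ≡ 131, 116^128 ≡ 64 (mod 139).
Test 116^d mod 139 for each divisor d in increasing order:
116^1 ≡ 116
116^2 ≡ 112
116^3 = 116^2·116^1 ≡ 65
116^6 = 116^4·116^2 ≡ 55
116^23 = 116^16·116^4·116^2·116^1 ≡ 1  ← first divisor giving 1
The order is 23.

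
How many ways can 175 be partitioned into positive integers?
435157697830

p(n) counts ways to write n as a sum of positive integers (order ignored).
Euler's pentagonal recurrence: p(k) = p(k-1) + p(k-2) - p(k-5) - p(k-7) + p(k-12) + p(k-15) - ... (offsets j(3j∓1)/2, signs ++--, p(0)=1, p(<0)=0).
DP table for k = 0..174: p(0)=1, p(1)=1, p(2)=2, p(3)=3, p(4)=5, p(5)=7, p(6)=11, p(7)=15, p(8)=22, p(9)=30, p(10)=42, p(11)=56, p(12)=77, p(13)=101, p(14)=135, p(15)=176, p(16)=231, p(17)=297, p(18)=385, p(19)=490, p(20)=627, p(21)=792, p(22)=1002, p(23)=1255, p(24)=1575, p(25)=1958, p(26)=2436, p(27)=3010, p(28)=3718, p(29)=4565, p(30)=5604, p(31)=6842, p(32)=8349, p(33)=10143, p(34)=12310, p(35)=14883, p(36)=17977, p(37)=21637, p(38)=26015, p(39)=31185, p(40)=37338, p(41)=44583, p(42)=53174, p(43)=63261, p(44)=75175, p(45)=89134, p(46)=105558, p(47)=124754, p(48)=147273, p(49)=173525, p(50)=204226, p(51)=239943, p(52)=281589, p(53)=329931, p(54)=386155, p(55)=451276, p(56)=526823, p(57)=614154, p(58)=715220, p(59)=831820, p(60)=966467, p(61)=1121505, p(62)=1300156, p(63)=1505499, p(64)=1741630, p(65)=2012558, p(66)=2323520, p(67)=2679689, p(68)=3087735, p(69)=3554345, p(70)=4087968, p(71)=4697205, p(72)=5392783, p(73)=6185689, p(74)=7089500, p(75)=8118264, p(76)=9289091, p(77)=10619863, p(78)=12132164, p(79)=13848650, p(80)=15796476, p(81)=18004327, p(82)=20506255, p(83)=23338469, p(84)=26543660, p(85)=30167357, p(86)=34262962, p(87)=38887673, p(88)=44108109, p(89)=49995925, p(90)=56634173, p(91)=64112359, p(92)=72533807, p(93)=82010177, p(94)=92669720, p(95)=104651419, p(96)=118114304, p(97)=133230930, p(98)=150198136, p(99)=169229875, p(100)=190569292, p(101)=214481126, p(102)=241265379, p(103)=271248950, p(104)=304801365, p(105)=342325709, p(106)=384276336, p(107)=431149389, p(108)=483502844, p(109)=541946240, p(110)=607163746, p(111)=679903203, p(112)=761002156, p(113)=851376628, p(114)=952050665, p(115)=1064144451, p(116)=1188908248, p(117)=1327710076, p(118)=1482074143, p(119)=1653668665, p(120)=1844349560, p(121)=2056148051, p(122)=2291320912, p(123)=2552338241, p(124)=2841940500, p(125)=3163127352, p(126)=3519222692, p(127)=3913864295, p(128)=4351078600, p(129)=4835271870, p(130)=5371315400, p(131)=5964539504, p(132)=6620830889, p(133)=7346629512, p(134)=8149040695, p(135)=9035836076, p(136)=10015581680, p(137)=11097645016, p(138)=12292341831, p(139)=13610949895, p(140)=15065878135, p(141)=16670689208, p(142)=18440293320, p(143)=20390982757, p(144)=22540654445, p(145)=24908858009, p(146)=27517052599, p(147)=30388671978, p(148)=33549419497, p(149)=37027355200, p(150)=40853235313, p(151)=45060624582, p(152)=49686288421, p(153)=54770336324, p(154)=60356673280, p(155)=66493182097, p(156)=73232243759, p(157)=80630964769, p(158)=88751778802, p(159)=97662728555, p(160)=107438159466, p(161)=118159068427, p(162)=129913904637, p(163)=142798995930, p(164)=156919475295, p(165)=172389800255, p(166)=189334822579, p(167)=207890420102, p(168)=228204732751, p(169)=250438925115, p(170)=274768617130, p(171)=301384802048, p(172)=330495499613, p(173)=362326859895, p(174)=397125074750.
Final step: p(175) = p(174) + p(173) - p(170) - p(168) + p(163) + p(160) - p(153) - p(149) + p(140) + p(135) - p(124) - p(118) + p(105) + p(98) - p(83) - p(75) + p(58) + p(49) - p(30) - p(20)
= 397125074750 + 362326859895 - 274768617130 - 228204732751 + 142798995930 + 107438159466 - 54770336324 - 37027355200 + 15065878135 + 9035836076 - 2841940500 - 1482074143 + 342325709 + 150198136 - 23338469 - 8118264 + 715220 + 173525 - 5604 - 627
= 435157697830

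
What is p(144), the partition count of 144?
22540654445

p(n) counts ways to write n as a sum of positive integers (order ignored).
Euler's pentagonal recurrence: p(k) = p(k-1) + p(k-2) - p(k-5) - p(k-7) + p(k-12) + p(k-15) - ... (offsets j(3j∓1)/2, signs ++--, p(0)=1, p(<0)=0).
DP table for k = 0..143: p(0)=1, p(1)=1, p(2)=2, p(3)=3, p(4)=5, p(5)=7, p(6)=11, p(7)=15, p(8)=22, p(9)=30, p(10)=42, p(11)=56, p(12)=77, p(13)=101, p(14)=135, p(15)=176, p(16)=231, p(17)=297, p(18)=385, p(19)=490, p(20)=627, p(21)=792, p(22)=1002, p(23)=1255, p(24)=1575, p(25)=1958, p(26)=2436, p(27)=3010, p(28)=3718, p(29)=4565, p(30)=5604, p(31)=6842, p(32)=8349, p(33)=10143, p(34)=12310, p(35)=14883, p(36)=17977, p(37)=21637, p(38)=26015, p(39)=31185, p(40)=37338, p(41)=44583, p(42)=53174, p(43)=63261, p(44)=75175, p(45)=89134, p(46)=105558, p(47)=124754, p(48)=147273, p(49)=173525, p(50)=204226, p(51)=239943, p(52)=281589, p(53)=329931, p(54)=386155, p(55)=451276, p(56)=526823, p(57)=614154, p(58)=715220, p(59)=831820, p(60)=966467, p(61)=1121505, p(62)=1300156, p(63)=1505499, p(64)=1741630, p(65)=2012558, p(66)=2323520, p(67)=2679689, p(68)=3087735, p(69)=3554345, p(70)=4087968, p(71)=4697205, p(72)=5392783, p(73)=6185689, p(74)=7089500, p(75)=8118264, p(76)=9289091, p(77)=10619863, p(78)=12132164, p(79)=13848650, p(80)=15796476, p(81)=18004327, p(82)=20506255, p(83)=23338469, p(84)=26543660, p(85)=30167357, p(86)=34262962, p(87)=38887673, p(88)=44108109, p(89)=49995925, p(90)=56634173, p(91)=64112359, p(92)=72533807, p(93)=82010177, p(94)=92669720, p(95)=104651419, p(96)=118114304, p(97)=133230930, p(98)=150198136, p(99)=169229875, p(100)=190569292, p(101)=214481126, p(102)=241265379, p(103)=271248950, p(104)=304801365, p(105)=342325709, p(106)=384276336, p(107)=431149389, p(108)=483502844, p(109)=541946240, p(110)=607163746, p(111)=679903203, p(112)=761002156, p(113)=851376628, p(114)=952050665, p(115)=1064144451, p(116)=1188908248, p(117)=1327710076, p(118)=1482074143, p(119)=1653668665, p(120)=1844349560, p(121)=2056148051, p(122)=2291320912, p(123)=2552338241, p(124)=2841940500, p(125)=3163127352, p(126)=3519222692, p(127)=3913864295, p(128)=4351078600, p(129)=4835271870, p(130)=5371315400, p(131)=5964539504, p(132)=6620830889, p(133)=7346629512, p(134)=8149040695, p(135)=9035836076, p(136)=10015581680, p(137)=11097645016, p(138)=12292341831, p(139)=13610949895, p(140)=15065878135, p(141)=16670689208, p(142)=18440293320, p(143)=20390982757.
Final step: p(144) = p(143) + p(142) - p(139) - p(137) + p(132) + p(129) - p(122) - p(118) + p(109) + p(104) - p(93) - p(87) + p(74) + p(67) - p(52) - p(44) + p(27) + p(18)
= 20390982757 + 18440293320 - 13610949895 - 11097645016 + 6620830889 + 4835271870 - 2291320912 - 1482074143 + 541946240 + 304801365 - 82010177 - 38887673 + 7089500 + 2679689 - 281589 - 75175 + 3010 + 385
= 22540654445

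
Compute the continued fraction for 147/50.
[2; 1, 15, 1, 2]

Euclidean algorithm steps:
147 = 2 × 50 + 47
50 = 1 × 47 + 3
47 = 15 × 3 + 2
3 = 1 × 2 + 1
2 = 2 × 1 + 0
Continued fraction: [2; 1, 15, 1, 2]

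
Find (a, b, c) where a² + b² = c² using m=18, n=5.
(299, 180, 349)

Euclid's formula: a = m² - n², b = 2mn, c = m² + n²
m = 18, n = 5
a = 18² - 5² = 324 - 25 = 299
b = 2 × 18 × 5 = 180
c = 18² + 5² = 324 + 25 = 349
Verification: 299² + 180² = 89401 + 32400 = 121801 = 349² ✓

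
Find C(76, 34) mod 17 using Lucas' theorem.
6

Using Lucas' theorem:
Write n=76 and k=34 in base 17:
n in base 17: [4, 8]
k in base 17: [2, 0]
C(76,34) mod 17 = ∏ C(n_i, k_i) mod 17
Digit binomials (mod 17): C(4,2) = 6; C(8,0) = 1
Product: 6 × 1 = 6 ≡ 6 (mod 17)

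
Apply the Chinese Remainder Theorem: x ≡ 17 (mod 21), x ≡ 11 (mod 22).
143

Using Chinese Remainder Theorem:
M = 21 × 22 = 462
M1 = 22, M2 = 21
y1 = 22^(-1) mod 21 = 1
y2 = 21^(-1) mod 22 = 21
x = (17×22×1 + 11×21×21) mod 462 = 143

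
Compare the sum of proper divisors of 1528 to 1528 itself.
deficient

Proper divisors of 1528: sum = 1 + 2 + 4 + 8 + 191 + 382 + 764 = 1352
Since 1352 < 1528, 1528 is deficient.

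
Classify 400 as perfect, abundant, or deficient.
abundant

Proper divisors of 400: sum = 1 + 2 + 4 + 5 + 8 + 10 + 16 + 20 + 25 + 40 + 50 + 80 + 100 + 200 = 561
Since 561 > 400, 400 is abundant.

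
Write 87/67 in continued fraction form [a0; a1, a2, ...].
[1; 3, 2, 1, 6]

Euclidean algorithm steps:
87 = 1 × 67 + 20
67 = 3 × 20 + 7
20 = 2 × 7 + 6
7 = 1 × 6 + 1
6 = 6 × 1 + 0
Continued fraction: [1; 3, 2, 1, 6]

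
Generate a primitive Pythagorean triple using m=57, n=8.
(3185, 912, 3313)

Euclid's formula: a = m² - n², b = 2mn, c = m² + n²
m = 57, n = 8
a = 57² - 8² = 3249 - 64 = 3185
b = 2 × 57 × 8 = 912
c = 57² + 8² = 3249 + 64 = 3313
Verification: 3185² + 912² = 10144225 + 831744 = 10975969 = 3313² ✓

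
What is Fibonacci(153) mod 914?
706

Matrix identity: Q^n = [[F_(n+1), F_n], [F_n, F_(n-1)]] with Q = [[1,1],[1,0]].
n = 153 = 10011001₂. Square-and-multiply, entries mod 914:
Q^1 = [[1,1],[1,0]]
Q^2 = (Q^1)² = [[2,1],[1,1]]
Q^4 = (Q^2)² = [[5,3],[3,2]]
Q^9 = (Q^4)²·Q = [[55,34],[34,21]]
Q^19 = (Q^9)²·Q = [[367,525],[525,756]]
Q^38 = (Q^19)² = [[842,45],[45,797]]
Q^76 = (Q^38)² = [[811,635],[635,176]]
Q^153 = (Q^76)²·Q = [[447,706],[706,655]]
F_153 mod 914 = Q^153[0][1] = 706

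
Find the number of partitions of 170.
274768617130

p(n) counts ways to write n as a sum of positive integers (order ignored).
Euler's pentagonal recurrence: p(k) = p(k-1) + p(k-2) - p(k-5) - p(k-7) + p(k-12) + p(k-15) - ... (offsets j(3j∓1)/2, signs ++--, p(0)=1, p(<0)=0).
DP table for k = 0..169: p(0)=1, p(1)=1, p(2)=2, p(3)=3, p(4)=5, p(5)=7, p(6)=11, p(7)=15, p(8)=22, p(9)=30, p(10)=42, p(11)=56, p(12)=77, p(13)=101, p(14)=135, p(15)=176, p(16)=231, p(17)=297, p(18)=385, p(19)=490, p(20)=627, p(21)=792, p(22)=1002, p(23)=1255, p(24)=1575, p(25)=1958, p(26)=2436, p(27)=3010, p(28)=3718, p(29)=4565, p(30)=5604, p(31)=6842, p(32)=8349, p(33)=10143, p(34)=12310, p(35)=14883, p(36)=17977, p(37)=21637, p(38)=26015, p(39)=31185, p(40)=37338, p(41)=44583, p(42)=53174, p(43)=63261, p(44)=75175, p(45)=89134, p(46)=105558, p(47)=124754, p(48)=147273, p(49)=173525, p(50)=204226, p(51)=239943, p(52)=281589, p(53)=329931, p(54)=386155, p(55)=451276, p(56)=526823, p(57)=614154, p(58)=715220, p(59)=831820, p(60)=966467, p(61)=1121505, p(62)=1300156, p(63)=1505499, p(64)=1741630, p(65)=2012558, p(66)=2323520, p(67)=2679689, p(68)=3087735, p(69)=3554345, p(70)=4087968, p(71)=4697205, p(72)=5392783, p(73)=6185689, p(74)=7089500, p(75)=8118264, p(76)=9289091, p(77)=10619863, p(78)=12132164, p(79)=13848650, p(80)=15796476, p(81)=18004327, p(82)=20506255, p(83)=23338469, p(84)=26543660, p(85)=30167357, p(86)=34262962, p(87)=38887673, p(88)=44108109, p(89)=49995925, p(90)=56634173, p(91)=64112359, p(92)=72533807, p(93)=82010177, p(94)=92669720, p(95)=104651419, p(96)=118114304, p(97)=133230930, p(98)=150198136, p(99)=169229875, p(100)=190569292, p(101)=214481126, p(102)=241265379, p(103)=271248950, p(104)=304801365, p(105)=342325709, p(106)=384276336, p(107)=431149389, p(108)=483502844, p(109)=541946240, p(110)=607163746, p(111)=679903203, p(112)=761002156, p(113)=851376628, p(114)=952050665, p(115)=1064144451, p(116)=1188908248, p(117)=1327710076, p(118)=1482074143, p(119)=1653668665, p(120)=1844349560, p(121)=2056148051, p(122)=2291320912, p(123)=2552338241, p(124)=2841940500, p(125)=3163127352, p(126)=3519222692, p(127)=3913864295, p(128)=4351078600, p(129)=4835271870, p(130)=5371315400, p(131)=5964539504, p(132)=6620830889, p(133)=7346629512, p(134)=8149040695, p(135)=9035836076, p(136)=10015581680, p(137)=11097645016, p(138)=12292341831, p(139)=13610949895, p(140)=15065878135, p(141)=16670689208, p(142)=18440293320, p(143)=20390982757, p(144)=22540654445, p(145)=24908858009, p(146)=27517052599, p(147)=30388671978, p(148)=33549419497, p(149)=37027355200, p(150)=40853235313, p(151)=45060624582, p(152)=49686288421, p(153)=54770336324, p(154)=60356673280, p(155)=66493182097, p(156)=73232243759, p(157)=80630964769, p(158)=88751778802, p(159)=97662728555, p(160)=107438159466, p(161)=118159068427, p(162)=129913904637, p(163)=142798995930, p(164)=156919475295, p(165)=172389800255, p(166)=189334822579, p(167)=207890420102, p(168)=228204732751, p(169)=250438925115.
Final step: p(170) = p(169) + p(168) - p(165) - p(163) + p(158) + p(155) - p(148) - p(144) + p(135) + p(130) - p(119) - p(113) + p(100) + p(93) - p(78) - p(70) + p(53) + p(44) - p(25) - p(15)
= 250438925115 + 228204732751 - 172389800255 - 142798995930 + 88751778802 + 66493182097 - 33549419497 - 22540654445 + 9035836076 + 5371315400 - 1653668665 - 851376628 + 190569292 + 82010177 - 12132164 - 4087968 + 329931 + 75175 - 1958 - 176
= 274768617130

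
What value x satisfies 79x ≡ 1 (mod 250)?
19

gcd(79, 250) = 1, so the inverse exists.
Extended Euclidean algorithm on (250, 79):
250 = 3 × 79 + 13  ⟹  13 = (1)·250 + (-3)·79
79 = 6 × 13 + 1  ⟹  1 = (-6)·250 + (19)·79
So (19)·79 ≡ 1 (mod 250), i.e. 79^(-1) ≡ 19 (mod 250).
Check: 79 × 19 = 1501 ≡ 1 (mod 250)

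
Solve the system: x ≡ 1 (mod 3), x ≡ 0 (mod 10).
10

Using Chinese Remainder Theorem:
M = 3 × 10 = 30
M1 = 10, M2 = 3
y1 = 10^(-1) mod 3 = 1
y2 = 3^(-1) mod 10 = 7
x = (1×10×1 + 0×3×7) mod 30 = 10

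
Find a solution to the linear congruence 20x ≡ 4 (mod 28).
x ≡ 3 (mod 7)

gcd(20, 28) = 4, which divides 4, so solutions exist.
Divide through by 4: 5x ≡ 1 (mod 7).
Find 5^(-1) mod 7 by the extended Euclidean algorithm:
7 = 1 × 5 + 2  ⟹  2 = (1)·7 + (-1)·5
5 = 2 × 2 + 1  ⟹  1 = (-2)·7 + (3)·5
So (3)·5 ≡ 1 (mod 7), i.e. 5^(-1) ≡ 3 (mod 7).
x ≡ 3 × 1 = 3 ≡ 3 (mod 7).
Check: 20 × 3 = 60 ≡ 4 (mod 28).
x ≡ 3 (mod 7), giving 4 solutions mod 28.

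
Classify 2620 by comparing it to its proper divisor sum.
abundant

Proper divisors of 2620: sum = 1 + 2 + 4 + 5 + 10 + 20 + 131 + 262 + 524 + 655 + 1310 = 2924
Since 2924 > 2620, 2620 is abundant.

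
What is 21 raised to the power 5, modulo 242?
109

Repeated squaring. Binary of 5 = 101.
21^1 ≡ 21 (mod 242); 21^2 ≡ 199 (mod 242); 21^4 ≡ 155 (mod 242)
21^5 = 21^1 × 21^4 ≡ 109 (mod 242)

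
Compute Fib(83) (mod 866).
217

Matrix identity: Q^n = [[F_(n+1), F_n], [F_n, F_(n-1)]] with Q = [[1,1],[1,0]].
n = 83 = 1010011₂. Square-and-multiply, entries mod 866:
Q^1 = [[1,1],[1,0]]
Q^2 = (Q^1)² = [[2,1],[1,1]]
Q^5 = (Q^2)²·Q = [[8,5],[5,3]]
Q^10 = (Q^5)² = [[89,55],[55,34]]
Q^20 = (Q^10)² = [[554,703],[703,717]]
Q^41 = (Q^20)²·Q = [[742,75],[75,667]]
Q^83 = (Q^41)²·Q = [[240,217],[217,23]]
F_83 mod 866 = Q^83[0][1] = 217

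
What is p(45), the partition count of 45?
89134

p(n) counts ways to write n as a sum of positive integers (order ignored).
Euler's pentagonal recurrence: p(k) = p(k-1) + p(k-2) - p(k-5) - p(k-7) + p(k-12) + p(k-15) - ... (offsets j(3j∓1)/2, signs ++--, p(0)=1, p(<0)=0).
DP table for k = 0..44: p(0)=1, p(1)=1, p(2)=2, p(3)=3, p(4)=5, p(5)=7, p(6)=11, p(7)=15, p(8)=22, p(9)=30, p(10)=42, p(11)=56, p(12)=77, p(13)=101, p(14)=135, p(15)=176, p(16)=231, p(17)=297, p(18)=385, p(19)=490, p(20)=627, p(21)=792, p(22)=1002, p(23)=1255, p(24)=1575, p(25)=1958, p(26)=2436, p(27)=3010, p(28)=3718, p(29)=4565, p(30)=5604, p(31)=6842, p(32)=8349, p(33)=10143, p(34)=12310, p(35)=14883, p(36)=17977, p(37)=21637, p(38)=26015, p(39)=31185, p(40)=37338, p(41)=44583, p(42)=53174, p(43)=63261, p(44)=75175.
Final step: p(45) = p(44) + p(43) - p(40) - p(38) + p(33) + p(30) - p(23) - p(19) + p(10) + p(5)
= 75175 + 63261 - 37338 - 26015 + 10143 + 5604 - 1255 - 490 + 42 + 7
= 89134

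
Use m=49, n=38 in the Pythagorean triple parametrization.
(957, 3724, 3845)

Euclid's formula: a = m² - n², b = 2mn, c = m² + n²
m = 49, n = 38
a = 49² - 38² = 2401 - 1444 = 957
b = 2 × 49 × 38 = 3724
c = 49² + 38² = 2401 + 1444 = 3845
Verification: 957² + 3724² = 915849 + 13868176 = 14784025 = 3845² ✓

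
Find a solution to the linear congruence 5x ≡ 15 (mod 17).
x ≡ 3 (mod 17)

gcd(5, 17) = 1, which divides 15, so solutions exist.
Find 5^(-1) mod 17 by the extended Euclidean algorithm:
17 = 3 × 5 + 2  ⟹  2 = (1)·17 + (-3)·5
5 = 2 × 2 + 1  ⟹  1 = (-2)·17 + (7)·5
So (7)·5 ≡ 1 (mod 17), i.e. 5^(-1) ≡ 7 (mod 17).
x ≡ 7 × 15 = 105 ≡ 3 (mod 17).
Check: 5 × 3 = 15 ≡ 15 (mod 17).
Unique solution: x ≡ 3 (mod 17)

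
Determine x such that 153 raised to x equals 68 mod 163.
29

Baby-step giant-step with step n = ⌈√163⌉ = 13.
Baby steps 153^j mod 163 (j:value) for j=0..12: 0:1, 1:153, 2:100, 3:141, 4:57, 5:82, 6:158, 7:50, 8:152, 9:110, 10:41, 11:79, 12:25.
Giant-step multiplier: 153^(-13) ≡ 153^(162-13) = 153^149 ≡ 148 (mod 163).
Giant steps γ_i = 68·148^i mod 163: γ_0=68, γ_1=121, γ_2=141 (in table at j=3).
x = i·n + j = 2·13 + 3 = 29.
Check: 153^29 ≡ 68 (mod 163).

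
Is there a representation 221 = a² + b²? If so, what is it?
5² + 14² (a=5, b=14)

Factorization: 221 = 13 × 17
By Fermat: n is sum of two squares iff every prime p ≡ 3 (mod 4) appears to even power.
All primes ≡ 3 (mod 4) appear to even power.
Search a = 0, 1, 2, … for 221 - a² a perfect square: first hit at a = 5: 221 - 25 = 196 = 14².
221 = 5² + 14² = 25 + 196 ✓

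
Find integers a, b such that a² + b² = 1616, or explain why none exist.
4² + 40² (a=4, b=40)

Factorization: 1616 = 2^4 × 101
By Fermat: n is sum of two squares iff every prime p ≡ 3 (mod 4) appears to even power.
All primes ≡ 3 (mod 4) appear to even power.
Search a = 0, 1, 2, … for 1616 - a² a perfect square: first hit at a = 4: 1616 - 16 = 1600 = 40².
1616 = 4² + 40² = 16 + 1600 ✓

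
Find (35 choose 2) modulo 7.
0

Using Lucas' theorem:
Write n=35 and k=2 in base 7:
n in base 7: [5, 0]
k in base 7: [0, 2]
C(35,2) mod 7 = ∏ C(n_i, k_i) mod 7
Digit binomials (mod 7): C(5,0) = 1; C(0,2) = 0 (k_i > n_i)
Product: 1 × 0 = 0 ≡ 0 (mod 7)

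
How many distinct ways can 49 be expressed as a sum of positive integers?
173525

p(n) counts ways to write n as a sum of positive integers (order ignored).
Euler's pentagonal recurrence: p(k) = p(k-1) + p(k-2) - p(k-5) - p(k-7) + p(k-12) + p(k-15) - ... (offsets j(3j∓1)/2, signs ++--, p(0)=1, p(<0)=0).
DP table for k = 0..48: p(0)=1, p(1)=1, p(2)=2, p(3)=3, p(4)=5, p(5)=7, p(6)=11, p(7)=15, p(8)=22, p(9)=30, p(10)=42, p(11)=56, p(12)=77, p(13)=101, p(14)=135, p(15)=176, p(16)=231, p(17)=297, p(18)=385, p(19)=490, p(20)=627, p(21)=792, p(22)=1002, p(23)=1255, p(24)=1575, p(25)=1958, p(26)=2436, p(27)=3010, p(28)=3718, p(29)=4565, p(30)=5604, p(31)=6842, p(32)=8349, p(33)=10143, p(34)=12310, p(35)=14883, p(36)=17977, p(37)=21637, p(38)=26015, p(39)=31185, p(40)=37338, p(41)=44583, p(42)=53174, p(43)=63261, p(44)=75175, p(45)=89134, p(46)=105558, p(47)=124754, p(48)=147273.
Final step: p(49) = p(48) + p(47) - p(44) - p(42) + p(37) + p(34) - p(27) - p(23) + p(14) + p(9)
= 147273 + 124754 - 75175 - 53174 + 21637 + 12310 - 3010 - 1255 + 135 + 30
= 173525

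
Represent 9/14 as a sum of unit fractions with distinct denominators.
1/2 + 1/7

Greedy algorithm:
9/14: ceiling(14/9) = 2, use 1/2
1/7: ceiling(7/1) = 7, use 1/7
Result: 9/14 = 1/2 + 1/7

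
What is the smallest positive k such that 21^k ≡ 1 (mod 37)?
18

37 is prime, so ord(21) divides φ(37) = 36.
Divisors of 36: 1, 2, 3, 4, 6, 9, 12, 18, 36.
Repeated squaring: 21^1 ≡ 21, 21^2 ≡ 34, 21^4 ≡ 9, 21^8 ≡ 7, 21^16 ≡ 12, 21^32 ≡ 33 (mod 37).
Test 21^d mod 37 for each divisor d in increasing order:
21^1 ≡ 21
21^2 ≡ 34
21^3 = 21^2·21^1 ≡ 11
21^4 ≡ 9
21^6 = 21^4·21^2 ≡ 10
21^9 = 21^8·21^1 ≡ 36
21^12 = 21^8·21^4 ≡ 26
21^18 = 21^16·21^2 ≡ 1  ← first divisor giving 1
The order is 18.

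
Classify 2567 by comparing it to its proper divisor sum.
deficient

Proper divisors of 2567: sum = 1 + 17 + 151 = 169
Since 169 < 2567, 2567 is deficient.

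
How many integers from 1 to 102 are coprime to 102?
32

102 = 2 × 3 × 17
φ(n) = n × ∏(1 - 1/p) for each prime p dividing n
φ(102) = 102 × (1 - 1/2) × (1 - 1/3) × (1 - 1/17) = 32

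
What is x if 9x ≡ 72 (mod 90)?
x ≡ 8 (mod 10)

gcd(9, 90) = 9, which divides 72, so solutions exist.
Divide through by 9: x ≡ 8 (mod 10).
The coefficient of x is now 1, so x ≡ 8 (mod 10).
Check: 9 × 8 = 72 ≡ 72 (mod 90).
x ≡ 8 (mod 10), giving 9 solutions mod 90.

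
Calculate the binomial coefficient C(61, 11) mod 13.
0

Using Lucas' theorem:
Write n=61 and k=11 in base 13:
n in base 13: [4, 9]
k in base 13: [0, 11]
C(61,11) mod 13 = ∏ C(n_i, k_i) mod 13
Digit binomials (mod 13): C(4,0) = 1; C(9,11) = 0 (k_i > n_i)
Product: 1 × 0 = 0 ≡ 0 (mod 13)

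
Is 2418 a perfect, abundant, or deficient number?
abundant

Proper divisors of 2418: sum = 1 + 2 + 3 + 6 + 13 + 26 + 31 + 39 + 62 + 78 + 93 + 186 + 403 + 806 + 1209 = 2958
Since 2958 > 2418, 2418 is abundant.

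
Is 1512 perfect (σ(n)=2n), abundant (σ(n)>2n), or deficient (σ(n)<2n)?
abundant

Proper divisors of 1512: sum = 1 + 2 + 3 + 4 + 6 + 7 + 8 + 9 + ... + 252 + 378 + 504 + 756 (31 divisors) = 3288
Since 3288 > 1512, 1512 is abundant.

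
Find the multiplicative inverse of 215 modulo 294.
227

gcd(215, 294) = 1, so the inverse exists.
Extended Euclidean algorithm on (294, 215):
294 = 1 × 215 + 79  ⟹  79 = (1)·294 + (-1)·215
215 = 2 × 79 + 57  ⟹  57 = (-2)·294 + (3)·215
79 = 1 × 57 + 22  ⟹  22 = (3)·294 + (-4)·215
57 = 2 × 22 + 13  ⟹  13 = (-8)·294 + (11)·215
22 = 1 × 13 + 9  ⟹  9 = (11)·294 + (-15)·215
13 = 1 × 9 + 4  ⟹  4 = (-19)·294 + (26)·215
9 = 2 × 4 + 1  ⟹  1 = (49)·294 + (-67)·215
So (-67)·215 ≡ 1 (mod 294), i.e. 215^(-1) ≡ -67 ≡ 227 (mod 294).
Check: 215 × 227 = 48805 ≡ 1 (mod 294)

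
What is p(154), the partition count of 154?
60356673280

p(n) counts ways to write n as a sum of positive integers (order ignored).
Euler's pentagonal recurrence: p(k) = p(k-1) + p(k-2) - p(k-5) - p(k-7) + p(k-12) + p(k-15) - ... (offsets j(3j∓1)/2, signs ++--, p(0)=1, p(<0)=0).
DP table for k = 0..153: p(0)=1, p(1)=1, p(2)=2, p(3)=3, p(4)=5, p(5)=7, p(6)=11, p(7)=15, p(8)=22, p(9)=30, p(10)=42, p(11)=56, p(12)=77, p(13)=101, p(14)=135, p(15)=176, p(16)=231, p(17)=297, p(18)=385, p(19)=490, p(20)=627, p(21)=792, p(22)=1002, p(23)=1255, p(24)=1575, p(25)=1958, p(26)=2436, p(27)=3010, p(28)=3718, p(29)=4565, p(30)=5604, p(31)=6842, p(32)=8349, p(33)=10143, p(34)=12310, p(35)=14883, p(36)=17977, p(37)=21637, p(38)=26015, p(39)=31185, p(40)=37338, p(41)=44583, p(42)=53174, p(43)=63261, p(44)=75175, p(45)=89134, p(46)=105558, p(47)=124754, p(48)=147273, p(49)=173525, p(50)=204226, p(51)=239943, p(52)=281589, p(53)=329931, p(54)=386155, p(55)=451276, p(56)=526823, p(57)=614154, p(58)=715220, p(59)=831820, p(60)=966467, p(61)=1121505, p(62)=1300156, p(63)=1505499, p(64)=1741630, p(65)=2012558, p(66)=2323520, p(67)=2679689, p(68)=3087735, p(69)=3554345, p(70)=4087968, p(71)=4697205, p(72)=5392783, p(73)=6185689, p(74)=7089500, p(75)=8118264, p(76)=9289091, p(77)=10619863, p(78)=12132164, p(79)=13848650, p(80)=15796476, p(81)=18004327, p(82)=20506255, p(83)=23338469, p(84)=26543660, p(85)=30167357, p(86)=34262962, p(87)=38887673, p(88)=44108109, p(89)=49995925, p(90)=56634173, p(91)=64112359, p(92)=72533807, p(93)=82010177, p(94)=92669720, p(95)=104651419, p(96)=118114304, p(97)=133230930, p(98)=150198136, p(99)=169229875, p(100)=190569292, p(101)=214481126, p(102)=241265379, p(103)=271248950, p(104)=304801365, p(105)=342325709, p(106)=384276336, p(107)=431149389, p(108)=483502844, p(109)=541946240, p(110)=607163746, p(111)=679903203, p(112)=761002156, p(113)=851376628, p(114)=952050665, p(115)=1064144451, p(116)=1188908248, p(117)=1327710076, p(118)=1482074143, p(119)=1653668665, p(120)=1844349560, p(121)=2056148051, p(122)=2291320912, p(123)=2552338241, p(124)=2841940500, p(125)=3163127352, p(126)=3519222692, p(127)=3913864295, p(128)=4351078600, p(129)=4835271870, p(130)=5371315400, p(131)=5964539504, p(132)=6620830889, p(133)=7346629512, p(134)=8149040695, p(135)=9035836076, p(136)=10015581680, p(137)=11097645016, p(138)=12292341831, p(139)=13610949895, p(140)=15065878135, p(141)=16670689208, p(142)=18440293320, p(143)=20390982757, p(144)=22540654445, p(145)=24908858009, p(146)=27517052599, p(147)=30388671978, p(148)=33549419497, p(149)=37027355200, p(150)=40853235313, p(151)=45060624582, p(152)=49686288421, p(153)=54770336324.
Final step: p(154) = p(153) + p(152) - p(149) - p(147) + p(142) + p(139) - p(132) - p(128) + p(119) + p(114) - p(103) - p(97) + p(84) + p(77) - p(62) - p(54) + p(37) + p(28) - p(9)
= 54770336324 + 49686288421 - 37027355200 - 30388671978 + 18440293320 + 13610949895 - 6620830889 - 4351078600 + 1653668665 + 952050665 - 271248950 - 133230930 + 26543660 + 10619863 - 1300156 - 386155 + 21637 + 3718 - 30
= 60356673280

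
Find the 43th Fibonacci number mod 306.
149

Matrix identity: Q^n = [[F_(n+1), F_n], [F_n, F_(n-1)]] with Q = [[1,1],[1,0]].
n = 43 = 101011₂. Square-and-multiply, entries mod 306:
Q^1 = [[1,1],[1,0]]
Q^2 = (Q^1)² = [[2,1],[1,1]]
Q^5 = (Q^2)²·Q = [[8,5],[5,3]]
Q^10 = (Q^5)² = [[89,55],[55,34]]
Q^21 = (Q^10)²·Q = [[269,236],[236,33]]
Q^43 = (Q^21)²·Q = [[123,149],[149,280]]
F_43 mod 306 = Q^43[0][1] = 149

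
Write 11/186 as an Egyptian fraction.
1/17 + 1/3162

Greedy algorithm:
11/186: ceiling(186/11) = 17, use 1/17
1/3162: ceiling(3162/1) = 3162, use 1/3162
Result: 11/186 = 1/17 + 1/3162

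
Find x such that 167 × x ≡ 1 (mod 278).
5

gcd(167, 278) = 1, so the inverse exists.
Extended Euclidean algorithm on (278, 167):
278 = 1 × 167 + 111  ⟹  111 = (1)·278 + (-1)·167
167 = 1 × 111 + 56  ⟹  56 = (-1)·278 + (2)·167
111 = 1 × 56 + 55  ⟹  55 = (2)·278 + (-3)·167
56 = 1 × 55 + 1  ⟹  1 = (-3)·278 + (5)·167
So (5)·167 ≡ 1 (mod 278), i.e. 167^(-1) ≡ 5 (mod 278).
Check: 167 × 5 = 835 ≡ 1 (mod 278)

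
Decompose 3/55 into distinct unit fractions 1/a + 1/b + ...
1/19 + 1/523 + 1/546535

Greedy algorithm:
3/55: ceiling(55/3) = 19, use 1/19
2/1045: ceiling(1045/2) = 523, use 1/523
1/546535: ceiling(546535/1) = 546535, use 1/546535
Result: 3/55 = 1/19 + 1/523 + 1/546535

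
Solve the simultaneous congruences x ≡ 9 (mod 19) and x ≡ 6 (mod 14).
104

Using Chinese Remainder Theorem:
M = 19 × 14 = 266
M1 = 14, M2 = 19
y1 = 14^(-1) mod 19 = 15
y2 = 19^(-1) mod 14 = 3
x = (9×14×15 + 6×19×3) mod 266 = 104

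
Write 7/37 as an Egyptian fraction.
1/6 + 1/45 + 1/3330

Greedy algorithm:
7/37: ceiling(37/7) = 6, use 1/6
5/222: ceiling(222/5) = 45, use 1/45
1/3330: ceiling(3330/1) = 3330, use 1/3330
Result: 7/37 = 1/6 + 1/45 + 1/3330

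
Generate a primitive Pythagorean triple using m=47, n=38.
(765, 3572, 3653)

Euclid's formula: a = m² - n², b = 2mn, c = m² + n²
m = 47, n = 38
a = 47² - 38² = 2209 - 1444 = 765
b = 2 × 47 × 38 = 3572
c = 47² + 38² = 2209 + 1444 = 3653
Verification: 765² + 3572² = 585225 + 12759184 = 13344409 = 3653² ✓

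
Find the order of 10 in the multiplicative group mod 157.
78

157 is prime, so ord(10) divides φ(157) = 156.
Divisors of 156: 1, 2, 3, 4, 6, 12, 13, 26, 39, 52, 78, 156.
Repeated squaring: 10^1 ≡ 10, 10^2 ≡ 100, 10^4 ≡ 109, 10^8 ≡ 106, 10^16 ≡ 89, 10^32 ≡ 71, 10^64 ≡ 17, 10^128 ≡ 132 (mod 157).
Test 10^d mod 157 for each divisor d in increasing order:
10^1 ≡ 10
10^2 ≡ 100
10^3 = 10^2·10^1 ≡ 58
10^4 ≡ 109
10^6 = 10^4·10^2 ≡ 67
10^12 = 10^8·10^4 ≡ 93
10^13 = 10^8·10^4·10^1 ≡ 145
10^26 = 10^16·10^8·10^2 ≡ 144
10^39 = 10^32·10^4·10^2·10^1 ≡ 156
10^52 = 10^32·10^16·10^4 ≡ 12
10^78 = 10^64·10^8·10^4·10^2 ≡ 1  ← first divisor giving 1
The order is 78.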